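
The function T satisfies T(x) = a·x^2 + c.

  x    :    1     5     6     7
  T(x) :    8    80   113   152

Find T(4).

53

From T(1) = 8 and T(5) = 80: 1a + c = 8 and 25a + c = 80.
Subtracting: 24a = 72, so a = 3; then c = 8 − 3·1 = 5.
So T(x) = 3x² + 5, and T(4) = 53.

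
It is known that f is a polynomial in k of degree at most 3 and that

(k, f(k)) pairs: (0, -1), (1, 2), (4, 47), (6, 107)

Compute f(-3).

Write f(k) = ak³ + bk² + ck + d; the 4 given values yield a linear system in the 4 coefficients.
Solving, the leading coefficient vanishes, and f(k) = 3k² - 1.
Then f(-3) = 26.

26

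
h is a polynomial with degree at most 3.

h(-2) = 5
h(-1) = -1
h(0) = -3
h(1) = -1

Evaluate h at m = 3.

15

Write h(m) = am³ + bm² + cm + d; the 4 given values yield a linear system in the 4 coefficients.
Solving, the leading coefficient vanishes, and h(m) = 2m² - 3.
Then h(3) = 15.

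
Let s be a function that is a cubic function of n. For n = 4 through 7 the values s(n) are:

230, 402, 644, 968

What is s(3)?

116

Write s(n) = an³ + bn² + cn + d; the 4 given values yield a linear system in the 4 coefficients.
Solving, s(n) = 2n³ + 5n² + 5n + 2.
Then s(3) = 116.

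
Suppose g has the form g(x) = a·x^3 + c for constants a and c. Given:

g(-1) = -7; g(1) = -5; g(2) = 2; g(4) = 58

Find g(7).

337

From g(-1) = -7 and g(1) = -5: -1a + c = -7 and 1a + c = -5.
Subtracting: 2a = 2, so a = 1; then c = -7 − 1·(-1) = -6.
So g(x) = 1x³ − 6, and g(7) = 337.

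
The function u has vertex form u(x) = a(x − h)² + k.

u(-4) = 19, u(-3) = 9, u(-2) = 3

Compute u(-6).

First differences -10, -6; second difference 4 = 2a, so a = 2.
Expanding, the x-coefficient is −2ah = -4h; matching it to the data gives h = -1, and then k = 1.
So u(x) = 2(x + 1)² + 1.
u(-6) = 2·(-5)² + 1 = 51.

51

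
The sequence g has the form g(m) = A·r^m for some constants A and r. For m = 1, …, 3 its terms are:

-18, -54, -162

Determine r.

3

Consecutive ratio: -54/(-18) = 3, and -162/(-54) = 3, so r = 3.
Then A·3^1 = -18 gives A = -6, and g(m) = -6·3^m.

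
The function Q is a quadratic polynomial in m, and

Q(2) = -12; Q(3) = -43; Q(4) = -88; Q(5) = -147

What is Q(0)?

8

First differences: -31, -45, -59. Second differences: -14, -14.
Level-2 differences are constant, so Q has degree 2.
Fitting a degree-2 polynomial gives Q(m) = -7m² + 4m + 8.
The constant term is Q(0) = 8.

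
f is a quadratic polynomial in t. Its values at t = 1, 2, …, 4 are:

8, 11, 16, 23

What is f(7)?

56

Write f(t) = at² + bt + c; the 4 given values yield a linear system in the 3 coefficients.
Solving, f(t) = t² + 7.
Then f(7) = 56.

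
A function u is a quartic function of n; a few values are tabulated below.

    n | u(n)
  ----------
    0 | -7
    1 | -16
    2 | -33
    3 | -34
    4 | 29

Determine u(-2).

11

Write u(n) = an^4 + bn³ + cn² + dn + e; the 5 given values yield a linear system in the 5 coefficients.
Solving, u(n) = n^4 - 2n³ - 5n² - 3n - 7.
Then u(-2) = 11.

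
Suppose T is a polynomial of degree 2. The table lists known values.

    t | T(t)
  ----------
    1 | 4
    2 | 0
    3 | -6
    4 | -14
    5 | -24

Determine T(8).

-66

Write T(t) = at² + bt + c; the 5 given values yield a linear system in the 3 coefficients.
Solving, T(t) = -t² - t + 6.
Then T(8) = -66.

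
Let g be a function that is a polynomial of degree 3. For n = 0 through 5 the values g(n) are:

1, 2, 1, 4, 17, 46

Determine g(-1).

-8

First differences: 1, -1, 3, 13, 29. Second differences: -2, 4, 10, 16. Third differences: 6, 6, 6.
Level-3 differences are constant, so g has degree 3.
Fitting a degree-3 polynomial gives g(n) = n³ - 4n² + 4n + 1.
Then g(-1) = -8.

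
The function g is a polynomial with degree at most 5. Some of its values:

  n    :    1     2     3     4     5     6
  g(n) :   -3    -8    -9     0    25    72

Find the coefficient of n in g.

0

First differences: -5, -1, 9, 25, 47. Second differences: 4, 10, 16, 22. Third differences: 6, 6, 6.
Level-3 differences are constant, so g has degree 3.
Fitting a degree-3 polynomial gives g(n) = n³ - 4n².
The coefficient of n is 0.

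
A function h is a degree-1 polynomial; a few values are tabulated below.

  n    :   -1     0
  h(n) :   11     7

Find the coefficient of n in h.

Write h(n) = an + b; the 2 given values yield a linear system in the 2 coefficients.
Solving, h(n) = -4n + 7.
The coefficient of n is -4.

-4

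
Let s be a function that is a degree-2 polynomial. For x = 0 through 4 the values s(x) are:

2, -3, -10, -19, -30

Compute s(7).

Write s(x) = ax² + bx + c; the 5 given values yield a linear system in the 3 coefficients.
Solving, s(x) = -x² - 4x + 2.
Then s(7) = -75.

-75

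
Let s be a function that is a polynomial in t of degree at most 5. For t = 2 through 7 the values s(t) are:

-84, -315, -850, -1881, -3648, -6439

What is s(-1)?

Write s(t) = at^5 + bt^4 + ct³ + dt² + et + p; the 6 given values yield a linear system in the 6 coefficients.
Solving, the leading coefficient vanishes, and s(t) = -2t^4 - 4t³ - 6t² + 5t - 6.
Then s(-1) = -15.

-15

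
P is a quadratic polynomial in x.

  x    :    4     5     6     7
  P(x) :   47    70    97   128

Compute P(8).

Write P(x) = ax² + bx + c; the 4 given values yield a linear system in the 3 coefficients.
Solving, P(x) = 2x² + 5x - 5.
Then P(8) = 163.

163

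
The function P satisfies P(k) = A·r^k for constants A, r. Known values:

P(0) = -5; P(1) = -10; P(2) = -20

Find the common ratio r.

Consecutive ratio: -10/(-5) = 2, and -20/(-10) = 2, so r = 2.
Then A·2^0 = -5 gives A = -5, and P(k) = -5·2^k.

2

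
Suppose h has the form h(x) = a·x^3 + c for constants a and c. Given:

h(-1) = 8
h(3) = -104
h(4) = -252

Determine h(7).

-1368

From h(-1) = 8 and h(3) = -104: -1a + c = 8 and 27a + c = -104.
Subtracting: 28a = -112, so a = -4; then c = 8 − (-4)·(-1) = 4.
So h(x) = -4x³ + 4, and h(7) = -1368.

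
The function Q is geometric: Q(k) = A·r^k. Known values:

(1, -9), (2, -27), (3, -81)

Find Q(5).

Consecutive ratio: -27/(-9) = 3, and -81/(-27) = 3, so r = 3.
Then A·3^1 = -9 gives A = -3, and Q(k) = -3·3^k.
Q(5) = -3·3^5 = -729.

-729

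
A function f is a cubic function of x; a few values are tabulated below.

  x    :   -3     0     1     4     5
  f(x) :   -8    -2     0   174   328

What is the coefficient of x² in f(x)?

4

Write f(x) = ax³ + bx² + cx + d; the 5 given values yield a linear system in the 4 coefficients.
Solving, f(x) = 2x³ + 4x² - 4x - 2.
The coefficient of x² is 4.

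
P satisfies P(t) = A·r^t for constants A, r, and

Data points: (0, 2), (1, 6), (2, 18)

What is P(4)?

162

Consecutive ratio: 6/2 = 3, and 18/6 = 3, so r = 3.
Then A·3^0 = 2 gives A = 2, and P(t) = 2·3^t.
P(4) = 2·3^4 = 162.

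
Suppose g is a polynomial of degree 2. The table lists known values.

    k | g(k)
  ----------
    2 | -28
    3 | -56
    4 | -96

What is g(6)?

-212

Write g(k) = ak² + bk + c; the 3 given values yield a linear system in the 3 coefficients.
Solving, g(k) = -6k² + 2k - 8.
Then g(6) = -212.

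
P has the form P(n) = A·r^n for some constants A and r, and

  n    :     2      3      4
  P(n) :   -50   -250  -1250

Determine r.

5

Consecutive ratio: -250/(-50) = 5, and -1250/(-250) = 5, so r = 5.
Then A·5^2 = -50 gives A = -2, and P(n) = -2·5^n.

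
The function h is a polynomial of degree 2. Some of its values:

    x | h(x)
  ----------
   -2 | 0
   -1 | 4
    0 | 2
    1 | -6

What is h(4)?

-66

Write h(x) = ax² + bx + c; the 4 given values yield a linear system in the 3 coefficients.
Solving, h(x) = -3x² - 5x + 2.
Then h(4) = -66.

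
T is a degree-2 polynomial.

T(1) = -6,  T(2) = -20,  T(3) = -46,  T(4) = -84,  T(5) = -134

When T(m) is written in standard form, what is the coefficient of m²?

-6

First differences: -14, -26, -38, -50. Second differences: -12, -12, -12.
Level-2 differences are constant, so T has degree 2.
Fitting a degree-2 polynomial gives T(m) = -6m² + 4m - 4.
The coefficient of m² is -6.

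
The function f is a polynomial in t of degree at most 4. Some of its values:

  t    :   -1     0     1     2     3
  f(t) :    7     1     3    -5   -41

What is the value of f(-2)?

First differences: -6, 2, -8, -36. Second differences: 8, -10, -28. Third differences: -18, -18.
Level-3 differences are constant, so f has degree 3.
Fitting a degree-3 polynomial gives f(t) = -3t³ + 4t² + t + 1.
Then f(-2) = 39.

39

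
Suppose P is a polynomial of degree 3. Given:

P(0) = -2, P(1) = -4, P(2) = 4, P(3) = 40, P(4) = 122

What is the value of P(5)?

First differences: -2, 8, 36, 82. Second differences: 10, 28, 46. Third differences: 18, 18.
Level-3 differences are constant, so P has degree 3.
Extending the table by one column gives the next first difference 146, so P(5) = 122 + 146 = 268.

268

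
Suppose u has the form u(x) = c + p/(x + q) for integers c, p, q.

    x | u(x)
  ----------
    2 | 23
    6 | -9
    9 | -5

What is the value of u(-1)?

5

(u(x) − c)(x + q) = p for each data point; the three points give a linear system in c and q, then p follows.
Solving: c = -1, q = -3, p = -24, so u(x) = -1 − 24/(x − 3).
Then u(-1) = -1 − 24/(-4) = 5.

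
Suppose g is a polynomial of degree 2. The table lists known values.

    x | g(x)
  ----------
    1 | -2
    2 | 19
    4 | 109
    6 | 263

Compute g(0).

-7

Write g(x) = ax² + bx + c; the 4 given values yield a linear system in the 3 coefficients.
Solving, g(x) = 8x² - 3x - 7.
Then g(0) = -7.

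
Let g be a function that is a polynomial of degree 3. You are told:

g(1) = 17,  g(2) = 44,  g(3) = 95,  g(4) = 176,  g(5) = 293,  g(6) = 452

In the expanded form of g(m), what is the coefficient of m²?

6

First differences: 27, 51, 81, 117, 159. Second differences: 24, 30, 36, 42. Third differences: 6, 6, 6.
Level-3 differences are constant, so g has degree 3.
Fitting a degree-3 polynomial gives g(m) = m³ + 6m² + 2m + 8.
The coefficient of m² is 6.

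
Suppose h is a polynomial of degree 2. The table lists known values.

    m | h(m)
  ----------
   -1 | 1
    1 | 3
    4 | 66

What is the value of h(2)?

Write h(m) = am² + bm + c; the 3 given values yield a linear system in the 3 coefficients.
Solving, h(m) = 4m² + m - 2.
Then h(2) = 16.

16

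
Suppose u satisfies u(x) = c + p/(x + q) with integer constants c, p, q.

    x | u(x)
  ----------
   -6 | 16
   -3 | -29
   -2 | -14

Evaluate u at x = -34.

(u(x) − c)(x + q) = p for each data point; the three points give a linear system in c and q, then p follows.
Solving: c = 1, q = 4, p = -30, so u(x) = 1 − 30/(x + 4).
Then u(-34) = 1 − 30/(-30) = 2.

2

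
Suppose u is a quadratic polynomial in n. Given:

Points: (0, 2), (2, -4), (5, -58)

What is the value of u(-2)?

Write u(n) = an² + bn + c; the 3 given values yield a linear system in the 3 coefficients.
Solving, u(n) = -3n² + 3n + 2.
Then u(-2) = -16.

-16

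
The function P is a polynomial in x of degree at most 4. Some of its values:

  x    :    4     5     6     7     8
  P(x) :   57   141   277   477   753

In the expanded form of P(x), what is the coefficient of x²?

-4

First differences: 84, 136, 200, 276. Second differences: 52, 64, 76. Third differences: 12, 12.
Level-3 differences are constant, so P has degree 3.
Fitting a degree-3 polynomial gives P(x) = 2x³ - 4x² - 2x + 1.
The coefficient of x² is -4.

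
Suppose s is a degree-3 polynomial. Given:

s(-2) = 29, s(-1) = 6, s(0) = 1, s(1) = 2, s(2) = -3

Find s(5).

-174

First differences: -23, -5, 1, -5. Second differences: 18, 6, -6. Third differences: -12, -12.
Level-3 differences are constant, so s has degree 3.
Fitting a degree-3 polynomial gives s(x) = -2x³ + 3x² + 1.
Then s(5) = -174.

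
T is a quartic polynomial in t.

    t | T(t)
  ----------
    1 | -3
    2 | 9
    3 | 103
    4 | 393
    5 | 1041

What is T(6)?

2257

Write T(t) = at^4 + bt³ + ct² + dt + e; the 5 given values yield a linear system in the 5 coefficients.
Solving, T(t) = 2t^4 - t³ - 3t² - 2t + 1.
Then T(6) = 2257.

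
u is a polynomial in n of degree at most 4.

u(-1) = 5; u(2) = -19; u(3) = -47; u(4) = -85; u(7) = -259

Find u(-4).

-61

Write u(n) = an^4 + bn³ + cn² + dn + e; the 5 given values yield a linear system in the 5 coefficients.
Solving, the top 2 coefficients vanish, and u(n) = -5n² - 3n + 7.
Then u(-4) = -61.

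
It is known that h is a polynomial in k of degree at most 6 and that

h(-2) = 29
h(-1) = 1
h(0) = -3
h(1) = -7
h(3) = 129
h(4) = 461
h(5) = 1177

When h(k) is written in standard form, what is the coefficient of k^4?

2

Write h(k) = ak^6 + bk^5 + ck^4 + dk³ + ek² + pk + q; the 7 given values yield a linear system in the 7 coefficients.
Solving, the top 2 coefficients vanish, and h(k) = 2k^4 - 2k² - 4k - 3.
The coefficient of k^4 is 2.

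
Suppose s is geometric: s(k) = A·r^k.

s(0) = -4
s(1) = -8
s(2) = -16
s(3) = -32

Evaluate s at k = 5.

-128

Consecutive ratio: -8/(-4) = 2, and -16/(-8) = 2, so r = 2.
Then A·2^0 = -4 gives A = -4, and s(k) = -4·2^k.
s(5) = -4·2^5 = -128.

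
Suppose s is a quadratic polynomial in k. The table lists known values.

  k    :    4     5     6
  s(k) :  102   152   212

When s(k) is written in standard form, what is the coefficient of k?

5

Write s(k) = ak² + bk + c; the 3 given values yield a linear system in the 3 coefficients.
Solving, s(k) = 5k² + 5k + 2.
The coefficient of k is 5.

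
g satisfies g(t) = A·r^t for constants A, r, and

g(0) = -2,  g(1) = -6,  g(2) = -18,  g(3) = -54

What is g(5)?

Consecutive ratio: -6/(-2) = 3, and -18/(-6) = 3, so r = 3.
Then A·3^0 = -2 gives A = -2, and g(t) = -2·3^t.
g(5) = -2·3^5 = -486.

-486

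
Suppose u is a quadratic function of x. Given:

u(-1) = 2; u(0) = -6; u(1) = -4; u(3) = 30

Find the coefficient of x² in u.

5

Write u(x) = ax² + bx + c; the 4 given values yield a linear system in the 3 coefficients.
Solving, u(x) = 5x² - 3x - 6.
The coefficient of x² is 5.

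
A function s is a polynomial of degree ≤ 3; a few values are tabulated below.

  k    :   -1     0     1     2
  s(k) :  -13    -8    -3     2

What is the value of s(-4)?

First differences: 5, 5, 5.
Level-1 differences are constant, so s has degree 1.
Fitting a degree-1 polynomial gives s(k) = 5k - 8.
Then s(-4) = -28.

-28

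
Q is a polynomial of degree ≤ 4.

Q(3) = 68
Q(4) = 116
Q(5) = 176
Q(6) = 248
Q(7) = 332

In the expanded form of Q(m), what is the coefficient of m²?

Write Q(m) = am^4 + bm³ + cm² + dm + e; the 5 given values yield a linear system in the 5 coefficients.
Solving, the top 2 coefficients vanish, and Q(m) = 6m² + 6m - 4.
The coefficient of m² is 6.

6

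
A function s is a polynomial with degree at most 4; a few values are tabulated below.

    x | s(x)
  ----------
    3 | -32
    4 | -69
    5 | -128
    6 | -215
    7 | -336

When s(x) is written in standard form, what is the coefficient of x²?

1

First differences: -37, -59, -87, -121. Second differences: -22, -28, -34. Third differences: -6, -6.
Level-3 differences are constant, so s has degree 3.
Fitting a degree-3 polynomial gives s(x) = -x³ + x² - 7x + 7.
The coefficient of x² is 1.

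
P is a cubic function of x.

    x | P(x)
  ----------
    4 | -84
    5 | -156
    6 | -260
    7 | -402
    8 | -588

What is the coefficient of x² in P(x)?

First differences: -72, -104, -142, -186. Second differences: -32, -38, -44. Third differences: -6, -6.
Level-3 differences are constant, so P has degree 3.
Fitting a degree-3 polynomial gives P(x) = -x³ - x² - 2x + 4.
The coefficient of x² is -1.

-1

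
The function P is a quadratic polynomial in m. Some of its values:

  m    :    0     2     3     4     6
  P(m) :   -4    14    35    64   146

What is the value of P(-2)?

10

Write P(m) = am² + bm + c; the 5 given values yield a linear system in the 3 coefficients.
Solving, P(m) = 4m² + m - 4.
Then P(-2) = 10.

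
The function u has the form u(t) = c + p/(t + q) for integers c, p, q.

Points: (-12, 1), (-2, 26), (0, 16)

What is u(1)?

(u(t) − c)(t + q) = p for each data point; the three points give a linear system in c and q, then p follows.
Solving: c = 6, q = 4, p = 40, so u(t) = 6 + 40/(t + 4).
Then u(1) = 6 + 40/5 = 14.

14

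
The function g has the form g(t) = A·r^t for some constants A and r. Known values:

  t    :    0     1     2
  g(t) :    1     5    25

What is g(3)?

Consecutive ratio: 5/1 = 5, and 25/5 = 5, so r = 5.
Then A·5^0 = 1 gives A = 1, and g(t) = 1·5^t.
g(3) = 1·5^3 = 125.

125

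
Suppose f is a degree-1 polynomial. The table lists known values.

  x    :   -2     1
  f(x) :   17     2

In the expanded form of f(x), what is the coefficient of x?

-5

Write f(x) = ax + b; the 2 given values yield a linear system in the 2 coefficients.
Solving, f(x) = -5x + 7.
The coefficient of x is -5.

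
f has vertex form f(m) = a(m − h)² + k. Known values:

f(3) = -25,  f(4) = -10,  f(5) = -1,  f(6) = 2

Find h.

First differences 15, 9, 3; second difference -6 = 2a, so a = -3.
Expanding, the m-coefficient is −2ah = 6h; matching it to the data gives h = 6, and then k = 2.
So f(m) = -3(m − 6)² + 2.
Hence h = 6.

6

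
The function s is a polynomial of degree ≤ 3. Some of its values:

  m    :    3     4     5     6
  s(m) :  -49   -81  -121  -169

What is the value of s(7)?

-225

Write s(m) = am³ + bm² + cm + d; the 4 given values yield a linear system in the 4 coefficients.
Solving, the leading coefficient vanishes, and s(m) = -4m² - 4m - 1.
Then s(7) = -225.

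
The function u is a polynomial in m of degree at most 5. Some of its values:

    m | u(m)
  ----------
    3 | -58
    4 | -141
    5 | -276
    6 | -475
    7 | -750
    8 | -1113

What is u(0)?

Write u(m) = am^5 + bm^4 + cm³ + dm² + em + p; the 6 given values yield a linear system in the 6 coefficients.
Solving, the top 2 coefficients vanish, and u(m) = -2m³ - 2m² + 5m - 1.
The constant term is u(0) = -1.

-1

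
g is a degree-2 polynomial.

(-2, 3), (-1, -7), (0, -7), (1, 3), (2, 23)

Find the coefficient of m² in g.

5

First differences: -10, 0, 10, 20. Second differences: 10, 10, 10.
Level-2 differences are constant, so g has degree 2.
Fitting a degree-2 polynomial gives g(m) = 5m² + 5m - 7.
The coefficient of m² is 5.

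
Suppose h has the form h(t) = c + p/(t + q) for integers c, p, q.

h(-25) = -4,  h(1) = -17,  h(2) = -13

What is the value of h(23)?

(h(t) − c)(t + q) = p for each data point; the three points give a linear system in c and q, then p follows.
Solving: c = -5, q = 1, p = -24, so h(t) = -5 − 24/(t + 1).
Then h(23) = -5 − 24/24 = -6.

-6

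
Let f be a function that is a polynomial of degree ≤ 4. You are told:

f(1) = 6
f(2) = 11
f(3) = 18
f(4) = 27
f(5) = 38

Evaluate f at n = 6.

First differences: 5, 7, 9, 11. Second differences: 2, 2, 2.
Level-2 differences are constant, so f has degree 2.
Extending the table by one column gives the next first difference 13, so f(6) = 38 + 13 = 51.

51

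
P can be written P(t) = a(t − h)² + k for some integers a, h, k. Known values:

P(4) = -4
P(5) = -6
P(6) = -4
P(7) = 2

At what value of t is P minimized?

5

First differences -2, 2, 6; second difference 4 = 2a, so a = 2.
Expanding, the t-coefficient is −2ah = -4h; matching it to the data gives h = 5, and then k = -6.
So P(t) = 2(t − 5)² − 6.
Hence h = 5.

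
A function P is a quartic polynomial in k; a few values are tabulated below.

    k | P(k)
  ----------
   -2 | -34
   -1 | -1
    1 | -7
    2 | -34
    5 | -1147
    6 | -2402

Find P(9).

-12431

Write P(k) = ak^4 + bk³ + ck² + dk + e; the 6 given values yield a linear system in the 5 coefficients.
Solving, P(k) = -2k^4 + k³ - 4k - 2.
Then P(9) = -12431.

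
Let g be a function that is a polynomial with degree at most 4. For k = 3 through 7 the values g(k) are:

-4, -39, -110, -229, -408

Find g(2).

7

Write g(k) = ak^4 + bk³ + ck² + dk + e; the 5 given values yield a linear system in the 5 coefficients.
Solving, the leading coefficient vanishes, and g(k) = -2k³ + 6k² - 3k + 5.
Then g(2) = 7.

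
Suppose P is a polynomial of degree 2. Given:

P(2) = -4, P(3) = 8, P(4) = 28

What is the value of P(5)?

56

Write P(t) = at² + bt + c; the 3 given values yield a linear system in the 3 coefficients.
Solving, P(t) = 4t² - 8t - 4.
Then P(5) = 56.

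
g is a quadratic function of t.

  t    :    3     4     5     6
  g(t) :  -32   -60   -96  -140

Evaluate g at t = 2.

First differences: -28, -36, -44. Second differences: -8, -8.
Level-2 differences are constant, so g has degree 2.
Fitting a degree-2 polynomial gives g(t) = -4t² + 4.
Then g(2) = -12.

-12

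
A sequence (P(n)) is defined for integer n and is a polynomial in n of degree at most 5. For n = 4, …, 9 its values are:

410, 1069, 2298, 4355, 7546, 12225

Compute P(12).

First differences: 659, 1229, 2057, 3191, 4679. Second differences: 570, 828, 1134, 1488. Third differences: 258, 306, 354. Fourth differences: 48, 48.
Level-4 differences are constant, so P has degree 4.
Fitting a degree-4 polynomial gives P(n) = 2n^4 - n³ - 2n² - 6.
Then P(12) = 39450.

39450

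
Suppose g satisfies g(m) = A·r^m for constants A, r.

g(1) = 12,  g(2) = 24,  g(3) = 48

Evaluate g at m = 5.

Consecutive ratio: 24/12 = 2, and 48/24 = 2, so r = 2.
Then A·2^1 = 12 gives A = 6, and g(m) = 6·2^m.
g(5) = 6·2^5 = 192.

192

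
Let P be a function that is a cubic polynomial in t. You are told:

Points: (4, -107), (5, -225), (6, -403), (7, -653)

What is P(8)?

Write P(t) = at³ + bt² + ct + d; the 4 given values yield a linear system in the 4 coefficients.
Solving, P(t) = -2t³ + 4t + 5.
Then P(8) = -987.

-987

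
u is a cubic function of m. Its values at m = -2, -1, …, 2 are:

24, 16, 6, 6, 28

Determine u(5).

First differences: -8, -10, 0, 22. Second differences: -2, 10, 22. Third differences: 12, 12.
Level-3 differences are constant, so u has degree 3.
Fitting a degree-3 polynomial gives u(m) = 2m³ + 5m² - 7m + 6.
Then u(5) = 346.

346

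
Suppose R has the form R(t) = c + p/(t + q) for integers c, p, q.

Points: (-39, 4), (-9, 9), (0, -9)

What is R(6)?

-1

(R(t) − c)(t + q) = p for each data point; the three points give a linear system in c and q, then p follows.
Solving: c = 3, q = 3, p = -36, so R(t) = 3 − 36/(t + 3).
Then R(6) = 3 − 36/9 = -1.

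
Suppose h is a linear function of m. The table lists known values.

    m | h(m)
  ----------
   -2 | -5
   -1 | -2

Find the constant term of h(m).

Write h(m) = am + b; the 2 given values yield a linear system in the 2 coefficients.
Solving, h(m) = 3m + 1.
The constant term is h(0) = 1.

1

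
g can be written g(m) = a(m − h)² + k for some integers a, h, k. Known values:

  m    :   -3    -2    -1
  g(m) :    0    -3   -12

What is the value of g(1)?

-48

First differences -3, -9; second difference -6 = 2a, so a = -3.
Expanding, the m-coefficient is −2ah = 6h; matching it to the data gives h = -3, and then k = 0.
So g(m) = -3(m + 3)² + 0.
g(1) = -3·4² + 0 = -48.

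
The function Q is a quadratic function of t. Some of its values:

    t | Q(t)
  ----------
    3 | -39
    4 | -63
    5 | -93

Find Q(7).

-171

Write Q(t) = at² + bt + c; the 3 given values yield a linear system in the 3 coefficients.
Solving, Q(t) = -3t² - 3t - 3.
Then Q(7) = -171.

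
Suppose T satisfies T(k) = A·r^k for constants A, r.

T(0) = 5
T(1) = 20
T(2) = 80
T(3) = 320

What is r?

4

Consecutive ratio: 20/5 = 4, and 80/20 = 4, so r = 4.
Then A·4^0 = 5 gives A = 5, and T(k) = 5·4^k.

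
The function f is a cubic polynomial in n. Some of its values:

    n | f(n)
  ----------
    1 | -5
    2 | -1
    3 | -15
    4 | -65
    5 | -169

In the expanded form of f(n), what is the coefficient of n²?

9

Write f(n) = an³ + bn² + cn + d; the 5 given values yield a linear system in the 4 coefficients.
Solving, f(n) = -3n³ + 9n² - 2n - 9.
The coefficient of n² is 9.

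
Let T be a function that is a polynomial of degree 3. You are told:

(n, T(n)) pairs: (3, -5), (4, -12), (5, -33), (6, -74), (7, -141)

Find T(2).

-6

First differences: -7, -21, -41, -67. Second differences: -14, -20, -26. Third differences: -6, -6.
Level-3 differences are constant, so T has degree 3.
Fitting a degree-3 polynomial gives T(n) = -n³ + 5n² - 5n - 8.
Then T(2) = -6.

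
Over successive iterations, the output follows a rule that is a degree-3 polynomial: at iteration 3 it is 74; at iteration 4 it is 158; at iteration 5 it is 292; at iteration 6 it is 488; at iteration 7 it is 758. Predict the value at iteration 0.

2

Write the value at t as s(t).
First differences: 84, 134, 196, 270. Second differences: 50, 62, 74. Third differences: 12, 12.
Level-3 differences are constant, so s has degree 3.
Fitting a degree-3 polynomial gives s(t) = 2t³ + t² + 3t + 2.
Then s(0) = 2.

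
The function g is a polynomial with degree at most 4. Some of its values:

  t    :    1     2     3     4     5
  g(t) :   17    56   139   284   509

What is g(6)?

832

Write g(t) = at^4 + bt³ + ct² + dt + e; the 5 given values yield a linear system in the 5 coefficients.
Solving, the leading coefficient vanishes, and g(t) = 3t³ + 4t² + 6t + 4.
Then g(6) = 832.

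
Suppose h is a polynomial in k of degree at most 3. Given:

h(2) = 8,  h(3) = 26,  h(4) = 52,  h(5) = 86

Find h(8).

236

First differences: 18, 26, 34. Second differences: 8, 8.
Level-2 differences are constant, so h has degree 2.
Fitting a degree-2 polynomial gives h(k) = 4k² - 2k - 4.
Then h(8) = 236.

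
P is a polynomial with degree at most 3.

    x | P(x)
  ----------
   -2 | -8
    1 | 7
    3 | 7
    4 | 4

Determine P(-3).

-17

Write P(x) = ax³ + bx² + cx + d; the 4 given values yield a linear system in the 4 coefficients.
Solving, the leading coefficient vanishes, and P(x) = -x² + 4x + 4.
Then P(-3) = -17.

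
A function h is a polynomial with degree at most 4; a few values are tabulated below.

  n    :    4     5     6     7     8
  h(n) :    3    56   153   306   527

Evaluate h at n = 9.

Write h(n) = an^4 + bn³ + cn² + dn + e; the 5 given values yield a linear system in the 5 coefficients.
Solving, the leading coefficient vanishes, and h(n) = 2n³ - 8n² + 3n - 9.
Then h(9) = 828.

828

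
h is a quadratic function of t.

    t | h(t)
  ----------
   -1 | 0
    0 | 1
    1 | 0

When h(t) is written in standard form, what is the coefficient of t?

Write h(t) = at² + bt + c; the 3 given values yield a linear system in the 3 coefficients.
Solving, h(t) = -t² + 1.
The coefficient of t is 0.

0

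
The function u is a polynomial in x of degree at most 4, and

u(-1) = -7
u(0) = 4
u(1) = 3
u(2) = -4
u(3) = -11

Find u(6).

Write u(x) = ax^4 + bx³ + cx² + dx + e; the 5 given values yield a linear system in the 5 coefficients.
Solving, the leading coefficient vanishes, and u(x) = x³ - 6x² + 4x + 4.
Then u(6) = 28.

28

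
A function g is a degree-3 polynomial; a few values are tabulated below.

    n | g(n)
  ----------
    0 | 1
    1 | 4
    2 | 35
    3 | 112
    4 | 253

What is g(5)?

First differences: 3, 31, 77, 141. Second differences: 28, 46, 64. Third differences: 18, 18.
Level-3 differences are constant, so g has degree 3.
Extending the table by one column gives the next first difference 223, so g(5) = 253 + 223 = 476.

476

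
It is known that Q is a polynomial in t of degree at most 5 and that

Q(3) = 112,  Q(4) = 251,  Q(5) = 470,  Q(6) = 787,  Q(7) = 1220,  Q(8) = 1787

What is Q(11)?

Write Q(t) = at^5 + bt^4 + ct³ + dt² + et + p; the 6 given values yield a linear system in the 6 coefficients.
Solving, the top 2 coefficients vanish, and Q(t) = 3t³ + 4t² - 5.
Then Q(11) = 4472.

4472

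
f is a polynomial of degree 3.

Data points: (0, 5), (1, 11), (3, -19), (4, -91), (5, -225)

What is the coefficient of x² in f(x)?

Write f(x) = ax³ + bx² + cx + d; the 5 given values yield a linear system in the 4 coefficients.
Solving, f(x) = -3x³ + 5x² + 4x + 5.
The coefficient of x² is 5.

5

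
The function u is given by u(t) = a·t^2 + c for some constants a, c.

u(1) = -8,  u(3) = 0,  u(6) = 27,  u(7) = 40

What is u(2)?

From u(1) = -8 and u(3) = 0: 1a + c = -8 and 9a + c = 0.
Subtracting: 8a = 8, so a = 1; then c = -8 − 1·1 = -9.
So u(t) = 1t² − 9, and u(2) = -5.

-5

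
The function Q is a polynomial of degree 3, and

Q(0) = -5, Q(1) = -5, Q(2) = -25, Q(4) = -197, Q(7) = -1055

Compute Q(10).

-3065

Write Q(t) = at³ + bt² + ct + d; the 5 given values yield a linear system in the 4 coefficients.
Solving, Q(t) = -3t³ - t² + 4t - 5.
Then Q(10) = -3065.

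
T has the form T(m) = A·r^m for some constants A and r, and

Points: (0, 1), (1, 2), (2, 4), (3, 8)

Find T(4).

16

Consecutive ratio: 2/1 = 2, and 4/2 = 2, so r = 2.
Then A·2^0 = 1 gives A = 1, and T(m) = 1·2^m.
T(4) = 1·2^4 = 16.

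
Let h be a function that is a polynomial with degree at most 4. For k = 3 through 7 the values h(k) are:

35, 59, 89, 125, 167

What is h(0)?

-1

First differences: 24, 30, 36, 42. Second differences: 6, 6, 6.
Level-2 differences are constant, so h has degree 2.
Fitting a degree-2 polynomial gives h(k) = 3k² + 3k - 1.
The constant term is h(0) = -1.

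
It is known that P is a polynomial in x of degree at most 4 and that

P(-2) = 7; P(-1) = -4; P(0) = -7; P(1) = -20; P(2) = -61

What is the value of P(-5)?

First differences: -11, -3, -13, -41. Second differences: 8, -10, -28. Third differences: -18, -18.
Level-3 differences are constant, so P has degree 3.
Fitting a degree-3 polynomial gives P(x) = -3x³ - 5x² - 5x - 7.
Then P(-5) = 268.

268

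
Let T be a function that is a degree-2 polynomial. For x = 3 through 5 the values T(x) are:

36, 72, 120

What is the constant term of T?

Write T(x) = ax² + bx + c; the 3 given values yield a linear system in the 3 coefficients.
Solving, T(x) = 6x² - 6x.
The constant term is T(0) = 0.

0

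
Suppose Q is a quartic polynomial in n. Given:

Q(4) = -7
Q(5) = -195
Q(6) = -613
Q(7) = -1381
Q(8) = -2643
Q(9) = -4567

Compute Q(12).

-16351

First differences: -188, -418, -768, -1262, -1924. Second differences: -230, -350, -494, -662. Third differences: -120, -144, -168. Fourth differences: -24, -24.
Level-4 differences are constant, so Q has degree 4.
Fitting a degree-4 polynomial gives Q(n) = -n^4 + 2n³ + 6n² + 5n + 5.
Then Q(12) = -16351.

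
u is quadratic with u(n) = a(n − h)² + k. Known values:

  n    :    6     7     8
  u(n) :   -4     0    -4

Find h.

7

First differences 4, -4; second difference -8 = 2a, so a = -4.
Expanding, the n-coefficient is −2ah = 8h; matching it to the data gives h = 7, and then k = 0.
So u(n) = -4(n − 7)² + 0.
Hence h = 7.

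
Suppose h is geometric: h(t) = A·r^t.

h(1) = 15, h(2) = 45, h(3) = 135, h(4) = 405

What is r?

Consecutive ratio: 45/15 = 3, and 135/45 = 3, so r = 3.
Then A·3^1 = 15 gives A = 5, and h(t) = 5·3^t.

3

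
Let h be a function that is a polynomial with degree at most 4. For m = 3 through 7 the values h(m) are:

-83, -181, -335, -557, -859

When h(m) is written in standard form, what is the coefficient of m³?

-2

First differences: -98, -154, -222, -302. Second differences: -56, -68, -80. Third differences: -12, -12.
Level-3 differences are constant, so h has degree 3.
Fitting a degree-3 polynomial gives h(m) = -2m³ - 4m² + 4m - 5.
The coefficient of m³ is -2.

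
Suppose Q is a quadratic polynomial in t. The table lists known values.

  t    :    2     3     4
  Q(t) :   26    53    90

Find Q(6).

Write Q(t) = at² + bt + c; the 3 given values yield a linear system in the 3 coefficients.
Solving, Q(t) = 5t² + 2t + 2.
Then Q(6) = 194.

194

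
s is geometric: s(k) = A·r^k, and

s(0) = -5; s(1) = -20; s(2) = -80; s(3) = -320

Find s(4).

-1280

Consecutive ratio: -20/(-5) = 4, and -80/(-20) = 4, so r = 4.
Then A·4^0 = -5 gives A = -5, and s(k) = -5·4^k.
s(4) = -5·4^4 = -1280.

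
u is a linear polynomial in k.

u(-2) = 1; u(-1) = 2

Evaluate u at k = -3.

Write u(k) = ak + b; the 2 given values yield a linear system in the 2 coefficients.
Solving, u(k) = k + 3.
Then u(-3) = 0.

0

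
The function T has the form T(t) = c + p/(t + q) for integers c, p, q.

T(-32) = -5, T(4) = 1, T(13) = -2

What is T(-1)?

(T(t) − c)(t + q) = p for each data point; the three points give a linear system in c and q, then p follows.
Solving: c = -4, q = 2, p = 30, so T(t) = -4 + 30/(t + 2).
Then T(-1) = -4 + 30/1 = 26.

26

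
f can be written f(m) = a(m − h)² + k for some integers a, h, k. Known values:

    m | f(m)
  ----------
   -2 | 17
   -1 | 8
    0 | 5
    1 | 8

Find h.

First differences -9, -3, 3; second difference 6 = 2a, so a = 3.
Expanding, the m-coefficient is −2ah = -6h; matching it to the data gives h = 0, and then k = 5.
So f(m) = 3(m + 0)² + 5.
Hence h = 0.

0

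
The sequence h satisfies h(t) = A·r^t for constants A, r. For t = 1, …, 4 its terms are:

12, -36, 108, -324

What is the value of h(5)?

972

Consecutive ratio: -36/12 = -3, and 108/(-36) = -3, so r = -3.
Then A·(-3)^1 = 12 gives A = -4, and h(t) = -4·(-3)^t.
h(5) = -4·(-3)^5 = 972.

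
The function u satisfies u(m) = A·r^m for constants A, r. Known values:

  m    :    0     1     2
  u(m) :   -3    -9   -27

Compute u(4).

-243

Consecutive ratio: -9/(-3) = 3, and -27/(-9) = 3, so r = 3.
Then A·3^0 = -3 gives A = -3, and u(m) = -3·3^m.
u(4) = -3·3^4 = -243.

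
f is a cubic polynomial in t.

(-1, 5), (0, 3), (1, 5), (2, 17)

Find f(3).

45

Write f(t) = at³ + bt² + ct + d; the 4 given values yield a linear system in the 4 coefficients.
Solving, f(t) = t³ + 2t² - t + 3.
Then f(3) = 45.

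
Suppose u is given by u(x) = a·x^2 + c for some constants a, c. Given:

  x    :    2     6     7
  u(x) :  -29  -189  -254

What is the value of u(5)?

From u(2) = -29 and u(6) = -189: 4a + c = -29 and 36a + c = -189.
Subtracting: 32a = -160, so a = -5; then c = -29 − (-5)·4 = -9.
So u(x) = -5x² − 9, and u(5) = -134.

-134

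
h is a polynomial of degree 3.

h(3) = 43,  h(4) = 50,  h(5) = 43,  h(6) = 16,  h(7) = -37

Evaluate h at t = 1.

First differences: 7, -7, -27, -53. Second differences: -14, -20, -26. Third differences: -6, -6.
Level-3 differences are constant, so h has degree 3.
Fitting a degree-3 polynomial gives h(t) = -t³ + 5t² + 9t - 2.
Then h(1) = 11.

11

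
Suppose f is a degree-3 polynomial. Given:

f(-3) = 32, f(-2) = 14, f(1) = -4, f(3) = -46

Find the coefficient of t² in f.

-1

Write f(t) = at³ + bt² + ct + d; the 4 given values yield a linear system in the 4 coefficients.
Solving, f(t) = -t³ - t² - 4t + 2.
The coefficient of t² is -1.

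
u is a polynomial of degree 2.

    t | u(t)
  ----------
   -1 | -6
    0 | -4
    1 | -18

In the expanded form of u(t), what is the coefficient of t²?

-8

Write u(t) = at² + bt + c; the 3 given values yield a linear system in the 3 coefficients.
Solving, u(t) = -8t² - 6t - 4.
The coefficient of t² is -8.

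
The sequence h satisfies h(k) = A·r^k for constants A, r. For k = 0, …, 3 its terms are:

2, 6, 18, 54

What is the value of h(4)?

Consecutive ratio: 6/2 = 3, and 18/6 = 3, so r = 3.
Then A·3^0 = 2 gives A = 2, and h(k) = 2·3^k.
h(4) = 2·3^4 = 162.

162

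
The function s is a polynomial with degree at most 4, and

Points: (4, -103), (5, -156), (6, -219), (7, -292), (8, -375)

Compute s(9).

-468

Write s(n) = an^4 + bn³ + cn² + dn + e; the 5 given values yield a linear system in the 5 coefficients.
Solving, the top 2 coefficients vanish, and s(n) = -5n² - 8n + 9.
Then s(9) = -468.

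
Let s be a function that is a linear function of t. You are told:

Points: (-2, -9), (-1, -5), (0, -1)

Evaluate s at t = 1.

3

First differences: 4, 4.
Level-1 differences are constant, so s has degree 1.
Fitting a degree-1 polynomial gives s(t) = 4t - 1.
Then s(1) = 3.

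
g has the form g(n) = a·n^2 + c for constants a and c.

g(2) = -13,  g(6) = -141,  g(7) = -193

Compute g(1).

From g(2) = -13 and g(6) = -141: 4a + c = -13 and 36a + c = -141.
Subtracting: 32a = -128, so a = -4; then c = -13 − (-4)·4 = 3.
So g(n) = -4n² + 3, and g(1) = -1.

-1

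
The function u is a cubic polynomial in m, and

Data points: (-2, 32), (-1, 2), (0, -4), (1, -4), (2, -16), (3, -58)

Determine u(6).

First differences: -30, -6, 0, -12, -42. Second differences: 24, 6, -12, -30. Third differences: -18, -18, -18.
Level-3 differences are constant, so u has degree 3.
Fitting a degree-3 polynomial gives u(m) = -3m³ + 3m² - 4.
Then u(6) = -544.

-544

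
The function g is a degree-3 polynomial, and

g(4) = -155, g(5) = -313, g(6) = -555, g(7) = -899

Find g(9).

Write g(k) = ak³ + bk² + ck + d; the 4 given values yield a linear system in the 4 coefficients.
Solving, g(k) = -3k³ + 3k² - 2k - 3.
Then g(9) = -1965.

-1965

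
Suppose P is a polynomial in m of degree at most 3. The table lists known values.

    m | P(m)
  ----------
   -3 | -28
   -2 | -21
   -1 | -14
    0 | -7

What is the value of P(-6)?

Write P(m) = am³ + bm² + cm + d; the 4 given values yield a linear system in the 4 coefficients.
Solving, the top 2 coefficients vanish, and P(m) = 7m - 7.
Then P(-6) = -49.

-49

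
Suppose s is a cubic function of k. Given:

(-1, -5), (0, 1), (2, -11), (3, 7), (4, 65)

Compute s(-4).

Write s(k) = ak³ + bk² + ck + d; the 5 given values yield a linear system in the 4 coefficients.
Solving, s(k) = 3k³ - 7k² - 4k + 1.
Then s(-4) = -287.

-287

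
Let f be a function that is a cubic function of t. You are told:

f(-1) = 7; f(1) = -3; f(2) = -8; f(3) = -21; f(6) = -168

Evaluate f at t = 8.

Write f(t) = at³ + bt² + ct + d; the 5 given values yield a linear system in the 4 coefficients.
Solving, f(t) = -t³ + 2t² - 4t.
Then f(8) = -416.

-416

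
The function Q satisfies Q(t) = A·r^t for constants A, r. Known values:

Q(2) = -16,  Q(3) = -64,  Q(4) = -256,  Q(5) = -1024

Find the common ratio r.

Consecutive ratio: -64/(-16) = 4, and -256/(-64) = 4, so r = 4.
Then A·4^2 = -16 gives A = -1, and Q(t) = -1·4^t.

4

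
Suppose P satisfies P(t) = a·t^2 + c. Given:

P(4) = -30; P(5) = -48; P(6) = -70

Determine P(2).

-6

From P(4) = -30 and P(5) = -48: 16a + c = -30 and 25a + c = -48.
Subtracting: 9a = -18, so a = -2; then c = -30 − (-2)·16 = 2.
So P(t) = -2t² + 2, and P(2) = -6.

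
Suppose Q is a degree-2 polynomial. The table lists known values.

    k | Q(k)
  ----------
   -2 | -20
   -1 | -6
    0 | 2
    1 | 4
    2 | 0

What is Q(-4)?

-66

First differences: 14, 8, 2, -4. Second differences: -6, -6, -6.
Level-2 differences are constant, so Q has degree 2.
Fitting a degree-2 polynomial gives Q(k) = -3k² + 5k + 2.
Then Q(-4) = -66.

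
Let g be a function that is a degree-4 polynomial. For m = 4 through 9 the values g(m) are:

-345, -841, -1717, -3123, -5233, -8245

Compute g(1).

3

Write g(m) = am^4 + bm³ + cm² + dm + e; the 6 given values yield a linear system in the 5 coefficients.
Solving, g(m) = -m^4 - 3m³ + 6m² + 2m - 1.
Then g(1) = 3.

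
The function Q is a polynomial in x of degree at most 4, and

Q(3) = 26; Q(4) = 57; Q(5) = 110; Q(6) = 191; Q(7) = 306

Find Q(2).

First differences: 31, 53, 81, 115. Second differences: 22, 28, 34. Third differences: 6, 6.
Level-3 differences are constant, so Q has degree 3.
Fitting a degree-3 polynomial gives Q(x) = x³ - x² + x + 5.
Then Q(2) = 11.

11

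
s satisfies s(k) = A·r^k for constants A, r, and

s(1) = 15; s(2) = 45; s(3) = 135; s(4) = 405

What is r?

3

Consecutive ratio: 45/15 = 3, and 135/45 = 3, so r = 3.
Then A·3^1 = 15 gives A = 5, and s(k) = 5·3^k.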